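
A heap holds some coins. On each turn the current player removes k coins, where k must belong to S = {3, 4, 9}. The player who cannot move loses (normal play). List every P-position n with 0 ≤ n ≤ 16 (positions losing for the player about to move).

G(0) = 0
G(1) = mex{} = 0
G(2) = mex{} = 0
G(3) = mex{0} = 1
G(4) = mex{0,0} = 1
G(5) = mex{0,0} = 1
G(6) = mex{1,0} = 2
G(7) = mex{1,1} = 0
G(8) = mex{1,1} = 0
G(9) = mex{2,1,0} = 3
G(10) = mex{0,2,0} = 1
G(11) = mex{0,0,0} = 1
G(12) = mex{3,0,1} = 2
G(13) = mex{1,3,1} = 0
G(14) = mex{1,1,1} = 0
G(15) = mex{2,1,2} = 0
G(16) = mex{0,2,0} = 1
P-positions are exactly the n with G(n) = 0.

0, 1, 2, 7, 8, 13, 14, 15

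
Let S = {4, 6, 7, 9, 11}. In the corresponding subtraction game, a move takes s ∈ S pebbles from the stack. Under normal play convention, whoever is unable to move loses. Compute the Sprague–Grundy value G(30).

G(0) = 0
G(1) = mex{} = 0
G(2) = mex{} = 0
G(3) = mex{} = 0
G(4) = mex{0} = 1
G(5) = mex{0} = 1
G(6) = mex{0,0} = 1
G(7) = mex{0,0,0} = 1
G(8) = mex{1,0,0} = 2
G(9) = mex{1,0,0,0} = 2
G(10) = mex{1,1,0,0} = 2
G(11) = mex{1,1,1,0,0} = 2
G(12) = mex{2,1,1,0,0} = 3
G(13) = mex{2,1,1,1,0} = 3
G(14) = mex{2,2,1,1,0} = 3
G(15) = mex{2,2,2,1,1} = 0
G(16) = mex{3,2,2,1,1} = 0
G(17) = mex{3,2,2,2,1} = 0
G(18) = mex{3,3,2,2,1} = 0
G(19) = mex{0,3,3,2,2} = 1
G(20) = mex{0,3,3,2,2} = 1
G(21) = mex{0,0,3,3,2} = 1
G(22) = mex{0,0,0,3,2} = 1
G(23) = mex{1,0,0,3,3} = 2
G(24) = mex{1,0,0,0,3} = 2
G(25) = mex{1,1,0,0,3} = 2
G(26) = mex{1,1,1,0,0} = 2
G(27) = mex{2,1,1,0,0} = 3
G(28) = mex{2,1,1,1,0} = 3
G(29) = mex{2,2,1,1,0} = 3
G(30) = mex{2,2,2,1,1} = 0

0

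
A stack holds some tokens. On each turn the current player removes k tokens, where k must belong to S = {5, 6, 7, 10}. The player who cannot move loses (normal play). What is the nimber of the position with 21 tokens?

G(0) = 0
G(1) = mex{} = 0
G(2) = mex{} = 0
G(3) = mex{} = 0
G(4) = mex{} = 0
G(5) = mex{0} = 1
G(6) = mex{0,0} = 1
G(7) = mex{0,0,0} = 1
G(8) = mex{0,0,0} = 1
G(9) = mex{0,0,0} = 1
G(10) = mex{1,0,0,0} = 2
G(11) = mex{1,1,0,0} = 2
G(12) = mex{1,1,1,0} = 2
G(13) = mex{1,1,1,0} = 2
G(14) = mex{1,1,1,0} = 2
G(15) = mex{2,1,1,1} = 0
G(16) = mex{2,2,1,1} = 0
G(17) = mex{2,2,2,1} = 0
G(18) = mex{2,2,2,1} = 0
G(19) = mex{2,2,2,1} = 0
G(20) = mex{0,2,2,2} = 1
G(21) = mex{0,0,2,2} = 1

1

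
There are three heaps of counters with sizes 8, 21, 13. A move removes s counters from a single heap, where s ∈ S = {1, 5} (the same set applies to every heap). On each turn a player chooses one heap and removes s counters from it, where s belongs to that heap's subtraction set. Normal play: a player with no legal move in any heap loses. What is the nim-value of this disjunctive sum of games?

All heaps use S = {1, 5}:
G(0) = 0
G(1) = mex{0} = 1
G(2) = mex{1} = 0
G(3) = mex{0} = 1
G(4) = mex{1} = 0
G(5) = mex{0,0} = 1
G(6) = mex{1,1} = 0
G(7) = mex{0,0} = 1
G(8) = mex{1,1} = 0
G(9) = mex{0,0} = 1
G(10) = mex{1,1} = 0
G(11) = mex{0,0} = 1
G(12) = mex{1,1} = 0
G(13) = mex{0,0} = 1
G(14) = mex{1,1} = 0
G(15) = mex{0,0} = 1
G(16) = mex{1,1} = 0
G(17) = mex{0,0} = 1
G(18) = mex{1,1} = 0
G(19) = mex{0,0} = 1
G(20) = mex{1,1} = 0
G(21) = mex{0,0} = 1
Heap A: G(8) = 0.
Heap B: G(21) = 1.
Heap C: G(13) = 1.
Combined Grundy value = 0 ⊕ 1 ⊕ 1 = 0.

0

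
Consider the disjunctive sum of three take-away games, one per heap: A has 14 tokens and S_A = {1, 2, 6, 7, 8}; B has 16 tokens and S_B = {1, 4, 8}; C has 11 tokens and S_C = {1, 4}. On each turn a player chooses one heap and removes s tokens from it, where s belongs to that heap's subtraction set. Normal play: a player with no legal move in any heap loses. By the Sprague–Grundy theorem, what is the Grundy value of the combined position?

Heap A, S = {1, 2, 6, 7, 8}:
n :  0  1  2  3  4  5  6  7  8  9 10 11 12 13 14
G :  0  1  2  0  1  2  3  4  5  3  4  5  0  1  2
G_A(14) = 2.
Heap B, S = {1, 4, 8}:
G(0) = 0
G(1) = mex{0} = 1
G(2) = mex{1} = 0
G(3) = mex{0} = 1
G(4) = mex{1,0} = 2
G(5) = mex{2,1} = 0
G(6) = mex{0,0} = 1
G(7) = mex{1,1} = 0
G(8) = mex{0,2,0} = 1
G(9) = mex{1,0,1} = 2
G(10) = mex{2,1,0} = 3
G(11) = mex{3,0,1} = 2
G(12) = mex{2,1,2} = 0
G(13) = mex{0,2,0} = 1
G(14) = mex{1,3,1} = 0
G(15) = mex{0,2,0} = 1
G(16) = mex{1,0,1} = 2
G_B(16) = 2.
Heap C, S = {1, 4}:
G(0) = 0
G(1) = mex{0} = 1
G(2) = mex{1} = 0
G(3) = mex{0} = 1
G(4) = mex{1,0} = 2
G(5) = mex{2,1} = 0
G(6) = mex{0,0} = 1
G(7) = mex{1,1} = 0
G(8) = mex{0,2} = 1
G(9) = mex{1,0} = 2
G(10) = mex{2,1} = 0
G(11) = mex{0,0} = 1
G_C(11) = 1.
Combined Grundy value = 2 ⊕ 2 ⊕ 1 = 1.

1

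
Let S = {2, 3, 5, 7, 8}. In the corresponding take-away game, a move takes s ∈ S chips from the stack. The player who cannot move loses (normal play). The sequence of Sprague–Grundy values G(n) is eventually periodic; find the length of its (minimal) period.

10

G(0) = 0
G(1) = mex{} = 0
G(2) = mex{0} = 1
G(3) = mex{0,0} = 1
G(4) = mex{1,0} = 2
G(5) = mex{1,1,0} = 2
G(6) = mex{2,1,0} = 3
G(7) = mex{2,2,1,0} = 3
G(8) = mex{3,2,1,0,0} = 4
G(9) = mex{3,3,2,1,0} = 4
G(10) = mex{4,3,2,1,1} = 0
G(11) = mex{4,4,3,2,1} = 0
G(12) = mex{0,4,3,2,2} = 1
G(13) = mex{0,0,4,3,2} = 1
G(14) = mex{1,0,4,3,3} = 2
G(15) = mex{1,1,0,4,3} = 2
G(16) = mex{2,1,0,4,4} = 3
G(17) = mex{2,2,1,0,4} = 3
G(18) = mex{3,2,1,0,0} = 4
G(19) = mex{3,3,2,1,0} = 4
G(20) = mex{4,3,2,1,1} = 0
G(21) = mex{4,4,3,2,1} = 0
G(n+10) = G(n) holds for n = 0,…,7 (a full window of length max(S) = 8), so the sequence is purely periodic with period 10.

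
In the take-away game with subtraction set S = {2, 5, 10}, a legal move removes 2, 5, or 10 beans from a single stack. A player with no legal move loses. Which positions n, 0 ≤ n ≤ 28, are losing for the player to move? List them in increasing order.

n :  0  1  2  3  4  5  6  7  8  9 10 11 12 13 14 15 16 17 18 19 20 21 22 23 24 25 26 27 28
G :  0  0  1  1  0  2  1  0  0  1  1  2  2  3  3  0  0  1  1  0  2  1  0  0  1  1  2  2  3
P-positions are exactly the n with G(n) = 0.

0, 1, 4, 7, 8, 15, 16, 19, 22, 23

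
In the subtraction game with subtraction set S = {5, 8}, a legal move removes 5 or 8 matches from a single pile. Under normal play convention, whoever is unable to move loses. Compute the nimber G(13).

0

G(0) = 0
G(1) = mex{} = 0
G(2) = mex{} = 0
G(3) = mex{} = 0
G(4) = mex{} = 0
G(5) = mex{0} = 1
G(6) = mex{0} = 1
G(7) = mex{0} = 1
G(8) = mex{0,0} = 1
G(9) = mex{0,0} = 1
G(10) = mex{1,0} = 2
G(11) = mex{1,0} = 2
G(12) = mex{1,0} = 2
G(13) = mex{1,1} = 0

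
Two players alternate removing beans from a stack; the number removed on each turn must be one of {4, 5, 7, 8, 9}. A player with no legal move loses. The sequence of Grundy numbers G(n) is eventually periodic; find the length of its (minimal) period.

n :  0  1  2  3  4  5  6  7  8  9 10 11 12 13 14 15 16 17 18 19 20 21 22 23 24 25 26 27
G :  0  0  0  0  1  1  1  1  2  2  2  2  3  0  0  0  0  1  1  1  1  2  2  2  2  3  0  0
G(n+13) = G(n) holds for n = 0,…,8 (a full window of length max(S) = 9), so the sequence is purely periodic with period 13.

13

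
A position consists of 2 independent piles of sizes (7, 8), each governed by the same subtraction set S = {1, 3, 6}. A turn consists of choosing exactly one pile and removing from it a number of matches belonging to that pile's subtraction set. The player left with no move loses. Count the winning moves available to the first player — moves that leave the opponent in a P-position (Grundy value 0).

All piles use S = {1, 3, 6}:
G(0) = 0
G(1) = mex{0} = 1
G(2) = mex{1} = 0
G(3) = mex{0,0} = 1
G(4) = mex{1,1} = 0
G(5) = mex{0,0} = 1
G(6) = mex{1,1,0} = 2
G(7) = mex{2,0,1} = 3
G(8) = mex{3,1,0} = 2
Pile A: G(7) = 3.
Pile B: G(8) = 2.
Combined Grundy value = 3 ⊕ 2 = 1.
A winning move leaves total XOR = 0, i.e. changes one component's Grundy value g to g ⊕ X where X is the current total.
Pile A: need g' = 3⊕1 = 2. Options: 7−1→G=2, 7−3→G=0, 7−6→G=1. Hits: 1.
Pile B: need g' = 2⊕1 = 3. Options: 8−1→G=3, 8−3→G=1, 8−6→G=0. Hits: 1.

2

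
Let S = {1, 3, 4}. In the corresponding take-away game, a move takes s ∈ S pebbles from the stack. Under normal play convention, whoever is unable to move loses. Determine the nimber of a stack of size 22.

n :  0  1  2  3  4  5  6  7  8  9 10 11 12 13 14 15 16 17 18 19 20 21 22
G :  0  1  0  1  2  3  2  0  1  0  1  2  3  2  0  1  0  1  2  3  2  0  1

1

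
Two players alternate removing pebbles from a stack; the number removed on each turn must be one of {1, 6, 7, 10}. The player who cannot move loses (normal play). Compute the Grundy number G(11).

G(0) = 0
G(1) = mex{0} = 1
G(2) = mex{1} = 0
G(3) = mex{0} = 1
G(4) = mex{1} = 0
G(5) = mex{0} = 1
G(6) = mex{1,0} = 2
G(7) = mex{2,1,0} = 3
G(8) = mex{3,0,1} = 2
G(9) = mex{2,1,0} = 3
G(10) = mex{3,0,1,0} = 2
G(11) = mex{2,1,0,1} = 3

3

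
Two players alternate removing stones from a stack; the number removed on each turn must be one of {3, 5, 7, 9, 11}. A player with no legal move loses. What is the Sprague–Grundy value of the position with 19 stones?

1

n :  0  1  2  3  4  5  6  7  8  9 10 11 12 13 14 15 16 17 18 19
G :  0  0  0  1  1  1  2  2  2  3  3  3  4  4  0  0  0  1  1  1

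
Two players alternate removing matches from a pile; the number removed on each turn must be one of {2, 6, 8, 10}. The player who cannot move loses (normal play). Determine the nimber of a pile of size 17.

0

G(0) = 0
G(1) = mex{} = 0
G(2) = mex{0} = 1
G(3) = mex{0} = 1
G(4) = mex{1} = 0
G(5) = mex{1} = 0
G(6) = mex{0,0} = 1
G(7) = mex{0,0} = 1
G(8) = mex{1,1,0} = 2
G(9) = mex{1,1,0} = 2
G(10) = mex{2,0,1,0} = 3
G(11) = mex{2,0,1,0} = 3
G(12) = mex{3,1,0,1} = 2
G(13) = mex{3,1,0,1} = 2
G(14) = mex{2,2,1,0} = 3
G(15) = mex{2,2,1,0} = 3
G(16) = mex{3,3,2,1} = 0
G(17) = mex{3,3,2,1} = 0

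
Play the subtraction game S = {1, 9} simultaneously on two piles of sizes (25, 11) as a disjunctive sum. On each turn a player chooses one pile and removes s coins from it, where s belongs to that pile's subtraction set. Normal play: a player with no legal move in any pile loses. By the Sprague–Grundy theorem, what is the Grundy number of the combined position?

All piles use S = {1, 9}:
G(0) = 0
G(1) = mex{0} = 1
G(2) = mex{1} = 0
G(3) = mex{0} = 1
G(4) = mex{1} = 0
G(5) = mex{0} = 1
G(6) = mex{1} = 0
G(7) = mex{0} = 1
G(8) = mex{1} = 0
G(9) = mex{0,0} = 1
G(10) = mex{1,1} = 0
G(11) = mex{0,0} = 1
G(12) = mex{1,1} = 0
G(13) = mex{0,0} = 1
G(14) = mex{1,1} = 0
G(15) = mex{0,0} = 1
G(16) = mex{1,1} = 0
G(17) = mex{0,0} = 1
G(18) = mex{1,1} = 0
G(19) = mex{0,0} = 1
G(20) = mex{1,1} = 0
G(21) = mex{0,0} = 1
G(22) = mex{1,1} = 0
G(23) = mex{0,0} = 1
G(24) = mex{1,1} = 0
G(25) = mex{0,0} = 1
Pile A: G(25) = 1.
Pile B: G(11) = 1.
Combined Grundy value = 1 ⊕ 1 = 0.

0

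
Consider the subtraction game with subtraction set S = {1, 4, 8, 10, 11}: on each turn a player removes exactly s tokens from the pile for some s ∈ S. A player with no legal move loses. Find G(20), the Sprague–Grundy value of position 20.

1

n :  0  1  2  3  4  5  6  7  8  9 10 11 12 13 14 15 16 17 18 19 20
G :  0  1  0  1  2  0  1  0  1  2  3  2  3  4  0  1  2  3  2  0  1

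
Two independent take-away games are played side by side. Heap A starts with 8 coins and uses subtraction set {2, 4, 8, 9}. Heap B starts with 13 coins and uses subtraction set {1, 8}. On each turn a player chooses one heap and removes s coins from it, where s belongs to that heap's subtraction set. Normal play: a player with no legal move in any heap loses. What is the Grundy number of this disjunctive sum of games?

Heap A, S = {2, 4, 8, 9}:
n : 0 1 2 3 4 5 6 7 8
G : 0 0 1 1 2 2 0 0 1
G_A(8) = 1.
Heap B, S = {1, 8}:
n :  0  1  2  3  4  5  6  7  8  9 10 11 12 13
G :  0  1  0  1  0  1  0  1  2  0  1  0  1  0
G_B(13) = 0.
Combined Grundy value = 1 ⊕ 0 = 1.

1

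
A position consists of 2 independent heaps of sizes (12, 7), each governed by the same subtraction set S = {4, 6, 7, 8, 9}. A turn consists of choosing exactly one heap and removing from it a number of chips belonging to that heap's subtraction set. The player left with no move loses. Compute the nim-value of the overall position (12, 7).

2

All heaps use S = {4, 6, 7, 8, 9}:
G(0) = 0
G(1) = mex{} = 0
G(2) = mex{} = 0
G(3) = mex{} = 0
G(4) = mex{0} = 1
G(5) = mex{0} = 1
G(6) = mex{0,0} = 1
G(7) = mex{0,0,0} = 1
G(8) = mex{1,0,0,0} = 2
G(9) = mex{1,0,0,0,0} = 2
G(10) = mex{1,1,0,0,0} = 2
G(11) = mex{1,1,1,0,0} = 2
G(12) = mex{2,1,1,1,0} = 3
Heap A: G(12) = 3.
Heap B: G(7) = 1.
Combined Grundy value = 3 ⊕ 1 = 2.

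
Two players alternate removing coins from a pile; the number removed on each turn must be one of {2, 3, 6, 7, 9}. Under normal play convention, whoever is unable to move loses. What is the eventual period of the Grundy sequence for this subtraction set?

28

G(0) = 0
G(1) = mex{} = 0
G(2) = mex{0} = 1
G(3) = mex{0,0} = 1
G(4) = mex{1,0} = 2
G(5) = mex{1,1} = 0
G(6) = mex{2,1,0} = 3
G(7) = mex{0,2,0,0} = 1
G(8) = mex{3,0,1,0} = 2
G(9) = mex{1,3,1,1,0} = 2
G(10) = mex{2,1,2,1,0} = 3
G(11) = mex{2,2,0,2,1} = 3
G(12) = mex{3,2,3,0,1} = 4
G(13) = mex{3,3,1,3,2} = 0
G(14) = mex{4,3,2,1,0} = 5
G(15) = mex{0,4,2,2,3} = 1
G(16) = mex{5,0,3,2,1} = 4
G(17) = mex{1,5,3,3,2} = 0
G(18) = mex{4,1,4,3,2} = 0
G(19) = mex{0,4,0,4,3} = 1
G(20) = mex{0,0,5,0,3} = 1
G(21) = mex{1,0,1,5,4} = 2
G(22) = mex{1,1,4,1,0} = 2
G(23) = mex{2,1,0,4,5} = 3
G(24) = mex{2,2,0,0,1} = 3
G(25) = mex{3,2,1,0,4} = 5
G(26) = mex{3,3,1,1,0} = 2
G(27) = mex{5,3,2,1,0} = 4
G(28) = mex{2,5,2,2,1} = 0
G(29) = mex{4,2,3,2,1} = 0
G(30) = mex{0,4,3,3,2} = 1
G(31) = mex{0,0,5,3,2} = 1
G(32) = mex{1,0,2,5,3} = 4
G(33) = mex{1,1,4,2,3} = 0
G(34) = mex{4,1,0,4,5} = 2
G(35) = mex{0,4,0,0,2} = 1
G(36) = mex{2,0,1,0,4} = 3
G(37) = mex{1,2,1,1,0} = 3
G(38) = mex{3,1,4,1,0} = 2
G(39) = mex{3,3,0,4,1} = 2
G(40) = mex{2,3,2,0,1} = 4
G(41) = mex{2,2,1,2,4} = 0
G(42) = mex{4,2,3,1,0} = 5
G(43) = mex{0,4,3,3,2} = 1
G(44) = mex{5,0,2,3,1} = 4
G(45) = mex{1,5,2,2,3} = 0
G(46) = mex{4,1,4,2,3} = 0
G(47) = mex{0,4,0,4,2} = 1
G(48) = mex{0,0,5,0,2} = 1
G(49) = mex{1,0,1,5,4} = 2
G(50) = mex{1,1,4,1,0} = 2
G(51) = mex{2,1,0,4,5} = 3
G(52) = mex{2,2,0,0,1} = 3
G(53) = mex{3,2,1,0,4} = 5
G(54) = mex{3,3,1,1,0} = 2
G(55) = mex{5,3,2,1,0} = 4
G(56) = mex{2,5,2,2,1} = 0
G(57) = mex{4,2,3,2,1} = 0
G(58) = mex{0,4,3,3,2} = 1
G(59) = mex{0,0,5,3,2} = 1
G(60) = mex{1,0,2,5,3} = 4
From n = 12 onward G(n+28) = G(n); since this holds over max(S) = 9 consecutive positions the period is 28 (pre-period 12).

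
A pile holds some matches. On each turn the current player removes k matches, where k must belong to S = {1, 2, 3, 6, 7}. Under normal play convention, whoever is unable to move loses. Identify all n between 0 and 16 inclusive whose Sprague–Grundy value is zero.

0, 4, 8, 12, 16

G(0) = 0
G(1) = mex{0} = 1
G(2) = mex{1,0} = 2
G(3) = mex{2,1,0} = 3
G(4) = mex{3,2,1} = 0
G(5) = mex{0,3,2} = 1
G(6) = mex{1,0,3,0} = 2
G(7) = mex{2,1,0,1,0} = 3
G(8) = mex{3,2,1,2,1} = 0
G(9) = mex{0,3,2,3,2} = 1
G(10) = mex{1,0,3,0,3} = 2
G(11) = mex{2,1,0,1,0} = 3
G(12) = mex{3,2,1,2,1} = 0
G(13) = mex{0,3,2,3,2} = 1
G(14) = mex{1,0,3,0,3} = 2
G(15) = mex{2,1,0,1,0} = 3
G(16) = mex{3,2,1,2,1} = 0
P-positions are exactly the n with G(n) = 0.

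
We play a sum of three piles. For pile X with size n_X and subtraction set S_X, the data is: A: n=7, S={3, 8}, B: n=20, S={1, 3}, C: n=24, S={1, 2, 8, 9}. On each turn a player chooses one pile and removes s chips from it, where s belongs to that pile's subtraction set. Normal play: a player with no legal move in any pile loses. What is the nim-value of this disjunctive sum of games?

Pile A, S = {3, 8}:
G(0) = 0
G(1) = mex{} = 0
G(2) = mex{} = 0
G(3) = mex{0} = 1
G(4) = mex{0} = 1
G(5) = mex{0} = 1
G(6) = mex{1} = 0
G(7) = mex{1} = 0
G_A(7) = 0.
Pile B, S = {1, 3}:
n :  0  1  2  3  4  5  6  7  8  9 10 11 12 13 14 15 16 17 18 19 20
G :  0  1  0  1  0  1  0  1  0  1  0  1  0  1  0  1  0  1  0  1  0
G_B(20) = 0.
Pile C, S = {1, 2, 8, 9}:
n :  0  1  2  3  4  5  6  7  8  9 10 11 12 13 14 15 16 17 18 19 20 21 22 23 24
G :  0  1  2  0  1  2  0  1  2  3  0  1  2  0  1  2  0  1  2  3  0  1  2  0  1
G_C(24) = 1.
Combined Grundy value = 0 ⊕ 0 ⊕ 1 = 1.

1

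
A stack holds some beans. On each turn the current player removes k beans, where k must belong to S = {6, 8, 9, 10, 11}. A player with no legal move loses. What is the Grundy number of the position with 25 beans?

1

n :  0  1  2  3  4  5  6  7  8  9 10 11 12 13 14 15 16 17 18 19 20 21 22 23 24 25
G :  0  0  0  0  0  0  1  1  1  1  1  1  2  2  2  2  2  0  0  0  0  0  0  1  1  1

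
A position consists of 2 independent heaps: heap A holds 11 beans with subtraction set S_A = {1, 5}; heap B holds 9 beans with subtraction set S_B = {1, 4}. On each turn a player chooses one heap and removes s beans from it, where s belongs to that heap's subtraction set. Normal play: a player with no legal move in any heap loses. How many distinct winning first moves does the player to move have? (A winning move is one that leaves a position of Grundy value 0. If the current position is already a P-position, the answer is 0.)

Heap A, S = {1, 5}:
G(0) = 0
G(1) = mex{0} = 1
G(2) = mex{1} = 0
G(3) = mex{0} = 1
G(4) = mex{1} = 0
G(5) = mex{0,0} = 1
G(6) = mex{1,1} = 0
G(7) = mex{0,0} = 1
G(8) = mex{1,1} = 0
G(9) = mex{0,0} = 1
G(10) = mex{1,1} = 0
G(11) = mex{0,0} = 1
G_A(11) = 1.
Heap B, S = {1, 4}:
G(0) = 0
G(1) = mex{0} = 1
G(2) = mex{1} = 0
G(3) = mex{0} = 1
G(4) = mex{1,0} = 2
G(5) = mex{2,1} = 0
G(6) = mex{0,0} = 1
G(7) = mex{1,1} = 0
G(8) = mex{0,2} = 1
G(9) = mex{1,0} = 2
G_B(9) = 2.
Combined Grundy value = 1 ⊕ 2 = 3.
A winning move leaves total XOR = 0, i.e. changes one component's Grundy value g to g ⊕ X where X is the current total.
Heap A: need g' = 1⊕3 = 2. Options: 11−1→G=0, 11−5→G=0. Hits: 0.
Heap B: need g' = 2⊕3 = 1. Options: 9−1→G=1, 9−4→G=0. Hits: 1.

1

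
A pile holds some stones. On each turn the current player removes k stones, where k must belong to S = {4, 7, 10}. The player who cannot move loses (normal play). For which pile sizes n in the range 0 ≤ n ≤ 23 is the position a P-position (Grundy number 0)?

n :  0  1  2  3  4  5  6  7  8  9 10 11 12 13 14 15 16 17 18 19 20 21 22 23
G :  0  0  0  0  1  1  1  1  2  2  2  2  3  3  0  0  0  0  1  1  1  1  2  2
P-positions are exactly the n with G(n) = 0.

0, 1, 2, 3, 14, 15, 16, 17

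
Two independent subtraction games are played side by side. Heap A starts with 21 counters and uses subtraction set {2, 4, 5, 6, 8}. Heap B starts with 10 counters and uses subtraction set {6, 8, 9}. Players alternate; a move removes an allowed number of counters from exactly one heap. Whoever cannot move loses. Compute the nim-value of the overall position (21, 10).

Heap A, S = {2, 4, 5, 6, 8}:
G(0) = 0
G(1) = mex{} = 0
G(2) = mex{0} = 1
G(3) = mex{0} = 1
G(4) = mex{1,0} = 2
G(5) = mex{1,0,0} = 2
G(6) = mex{2,1,0,0} = 3
G(7) = mex{2,1,1,0} = 3
G(8) = mex{3,2,1,1,0} = 4
G(9) = mex{3,2,2,1,0} = 4
G(10) = mex{4,3,2,2,1} = 0
G(11) = mex{4,3,3,2,1} = 0
G(12) = mex{0,4,3,3,2} = 1
G(13) = mex{0,4,4,3,2} = 1
G(14) = mex{1,0,4,4,3} = 2
G(15) = mex{1,0,0,4,3} = 2
G(16) = mex{2,1,0,0,4} = 3
G(17) = mex{2,1,1,0,4} = 3
G(18) = mex{3,2,1,1,0} = 4
G(19) = mex{3,2,2,1,0} = 4
G(20) = mex{4,3,2,2,1} = 0
G(21) = mex{4,3,3,2,1} = 0
G_A(21) = 0.
Heap B, S = {6, 8, 9}:
n :  0  1  2  3  4  5  6  7  8  9 10
G :  0  0  0  0  0  0  1  1  1  1  1
G_B(10) = 1.
Combined Grundy value = 0 ⊕ 1 = 1.

1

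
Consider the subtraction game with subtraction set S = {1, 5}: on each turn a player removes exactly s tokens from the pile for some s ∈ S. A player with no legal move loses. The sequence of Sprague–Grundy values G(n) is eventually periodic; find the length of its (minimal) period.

2

G(0) = 0
G(1) = mex{0} = 1
G(2) = mex{1} = 0
G(3) = mex{0} = 1
G(4) = mex{1} = 0
G(5) = mex{0,0} = 1
G(6) = mex{1,1} = 0
G(7) = mex{0,0} = 1
G(8) = mex{1,1} = 0
G(9) = mex{0,0} = 1
G(10) = mex{1,1} = 0
G(11) = mex{0,0} = 1
G(12) = mex{1,1} = 0
G(13) = mex{0,0} = 1
G(14) = mex{1,1} = 0
G(n+2) = G(n) holds for n = 0,…,4 (a full window of length max(S) = 5), so the sequence is purely periodic with period 2.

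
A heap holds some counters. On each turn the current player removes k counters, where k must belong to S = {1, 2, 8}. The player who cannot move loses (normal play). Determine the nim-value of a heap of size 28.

n :  0  1  2  3  4  5  6  7  8  9 10 11 12 13 14 15 16 17 18 19 20 21 22 23 24 25 26 27 28
G :  0  1  2  0  1  2  0  1  2  0  1  2  0  1  2  0  1  2  0  1  2  0  1  2  0  1  2  0  1

1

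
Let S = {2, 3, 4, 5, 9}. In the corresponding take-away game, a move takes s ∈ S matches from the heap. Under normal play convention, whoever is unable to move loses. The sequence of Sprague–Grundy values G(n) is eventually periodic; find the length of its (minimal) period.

7

n :  0  1  2  3  4  5  6  7  8  9 10 11 12 13 14 15 16 17
G :  0  0  1  1  2  2  3  0  0  1  1  2  2  3  0  0  1  1
G(n+7) = G(n) holds for n = 0,…,8 (a full window of length max(S) = 9), so the sequence is purely periodic with period 7.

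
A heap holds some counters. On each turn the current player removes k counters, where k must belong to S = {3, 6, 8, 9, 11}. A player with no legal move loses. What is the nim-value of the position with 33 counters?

G(0) = 0
G(1) = mex{} = 0
G(2) = mex{} = 0
G(3) = mex{0} = 1
G(4) = mex{0} = 1
G(5) = mex{0} = 1
G(6) = mex{1,0} = 2
G(7) = mex{1,0} = 2
G(8) = mex{1,0,0} = 2
G(9) = mex{2,1,0,0} = 3
G(10) = mex{2,1,0,0} = 3
G(11) = mex{2,1,1,0,0} = 3
G(12) = mex{3,2,1,1,0} = 4
G(13) = mex{3,2,1,1,0} = 4
G(14) = mex{3,2,2,1,1} = 0
G(15) = mex{4,3,2,2,1} = 0
G(16) = mex{4,3,2,2,1} = 0
G(17) = mex{0,3,3,2,2} = 1
G(18) = mex{0,4,3,3,2} = 1
G(19) = mex{0,4,3,3,2} = 1
G(20) = mex{1,0,4,3,3} = 2
G(21) = mex{1,0,4,4,3} = 2
G(22) = mex{1,0,0,4,3} = 2
G(23) = mex{2,1,0,0,4} = 3
G(24) = mex{2,1,0,0,4} = 3
G(25) = mex{2,1,1,0,0} = 3
G(26) = mex{3,2,1,1,0} = 4
G(27) = mex{3,2,1,1,0} = 4
G(28) = mex{3,2,2,1,1} = 0
G(29) = mex{4,3,2,2,1} = 0
G(30) = mex{4,3,2,2,1} = 0
G(31) = mex{0,3,3,2,2} = 1
G(32) = mex{0,4,3,3,2} = 1
G(33) = mex{0,4,3,3,2} = 1

1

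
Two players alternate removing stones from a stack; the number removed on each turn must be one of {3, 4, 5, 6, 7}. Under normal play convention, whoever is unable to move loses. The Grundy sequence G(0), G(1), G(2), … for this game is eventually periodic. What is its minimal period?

G(0) = 0
G(1) = mex{} = 0
G(2) = mex{} = 0
G(3) = mex{0} = 1
G(4) = mex{0,0} = 1
G(5) = mex{0,0,0} = 1
G(6) = mex{1,0,0,0} = 2
G(7) = mex{1,1,0,0,0} = 2
G(8) = mex{1,1,1,0,0} = 2
G(9) = mex{2,1,1,1,0} = 3
G(10) = mex{2,2,1,1,1} = 0
G(11) = mex{2,2,2,1,1} = 0
G(12) = mex{3,2,2,2,1} = 0
G(13) = mex{0,3,2,2,2} = 1
G(14) = mex{0,0,3,2,2} = 1
G(15) = mex{0,0,0,3,2} = 1
G(16) = mex{1,0,0,0,3} = 2
G(17) = mex{1,1,0,0,0} = 2
G(18) = mex{1,1,1,0,0} = 2
G(19) = mex{2,1,1,1,0} = 3
G(20) = mex{2,2,1,1,1} = 0
G(21) = mex{2,2,2,1,1} = 0
G(n+10) = G(n) holds for n = 0,…,6 (a full window of length max(S) = 7), so the sequence is purely periodic with period 10.

10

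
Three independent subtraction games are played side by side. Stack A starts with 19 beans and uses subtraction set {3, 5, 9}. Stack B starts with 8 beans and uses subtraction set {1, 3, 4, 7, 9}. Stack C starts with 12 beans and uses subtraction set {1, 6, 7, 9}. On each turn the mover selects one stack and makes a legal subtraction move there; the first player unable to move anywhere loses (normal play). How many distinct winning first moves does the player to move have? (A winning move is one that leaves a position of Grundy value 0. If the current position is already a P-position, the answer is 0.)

Stack A, S = {3, 5, 9}:
G(0) = 0
G(1) = mex{} = 0
G(2) = mex{} = 0
G(3) = mex{0} = 1
G(4) = mex{0} = 1
G(5) = mex{0,0} = 1
G(6) = mex{1,0} = 2
G(7) = mex{1,0} = 2
G(8) = mex{1,1} = 0
G(9) = mex{2,1,0} = 3
G(10) = mex{2,1,0} = 3
G(11) = mex{0,2,0} = 1
G(12) = mex{3,2,1} = 0
G(13) = mex{3,0,1} = 2
G(14) = mex{1,3,1} = 0
G(15) = mex{0,3,2} = 1
G(16) = mex{2,1,2} = 0
G(17) = mex{0,0,0} = 1
G(18) = mex{1,2,3} = 0
G(19) = mex{0,0,3} = 1
G_A(19) = 1.
Stack B, S = {1, 3, 4, 7, 9}:
n : 0 1 2 3 4 5 6 7 8
G : 0 1 0 1 2 3 2 3 0
G_B(8) = 0.
Stack C, S = {1, 6, 7, 9}:
G(0) = 0
G(1) = mex{0} = 1
G(2) = mex{1} = 0
G(3) = mex{0} = 1
G(4) = mex{1} = 0
G(5) = mex{0} = 1
G(6) = mex{1,0} = 2
G(7) = mex{2,1,0} = 3
G(8) = mex{3,0,1} = 2
G(9) = mex{2,1,0,0} = 3
G(10) = mex{3,0,1,1} = 2
G(11) = mex{2,1,0,0} = 3
G(12) = mex{3,2,1,1} = 0
G_C(12) = 0.
Combined Grundy value = 1 ⊕ 0 ⊕ 0 = 1.
A winning move leaves total XOR = 0, i.e. changes one component's Grundy value g to g ⊕ X where X is the current total.
Stack A: need g' = 1⊕1 = 0. Options: 19−3→G=0, 19−5→G=0, 19−9→G=3. Hits: 2.
Stack B: need g' = 0⊕1 = 1. Options: 8−1→G=3, 8−3→G=3, 8−4→G=2, 8−7→G=1. Hits: 1.
Stack C: need g' = 0⊕1 = 1. Options: 12−1→G=3, 12−6→G=2, 12−7→G=1, 12−9→G=1. Hits: 2.

5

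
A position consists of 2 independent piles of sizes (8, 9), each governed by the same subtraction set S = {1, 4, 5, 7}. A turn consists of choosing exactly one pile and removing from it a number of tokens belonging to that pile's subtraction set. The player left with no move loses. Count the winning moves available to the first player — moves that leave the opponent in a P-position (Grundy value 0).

4

All piles use S = {1, 4, 5, 7}:
n : 0 1 2 3 4 5 6 7 8 9
G : 0 1 0 1 2 3 2 3 0 1
Pile A: G(8) = 0.
Pile B: G(9) = 1.
Combined Grundy value = 0 ⊕ 1 = 1.
A winning move leaves total XOR = 0, i.e. changes one component's Grundy value g to g ⊕ X where X is the current total.
Pile A: need g' = 0⊕1 = 1. Options: 8−1→G=3, 8−4→G=2, 8−5→G=1, 8−7→G=1. Hits: 2.
Pile B: need g' = 1⊕1 = 0. Options: 9−1→G=0, 9−4→G=3, 9−5→G=2, 9−7→G=0. Hits: 2.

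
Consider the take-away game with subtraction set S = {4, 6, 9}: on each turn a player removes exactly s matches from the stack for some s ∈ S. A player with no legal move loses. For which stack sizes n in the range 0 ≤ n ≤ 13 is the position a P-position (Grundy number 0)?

0, 1, 2, 3, 13

G(0) = 0
G(1) = mex{} = 0
G(2) = mex{} = 0
G(3) = mex{} = 0
G(4) = mex{0} = 1
G(5) = mex{0} = 1
G(6) = mex{0,0} = 1
G(7) = mex{0,0} = 1
G(8) = mex{1,0} = 2
G(9) = mex{1,0,0} = 2
G(10) = mex{1,1,0} = 2
G(11) = mex{1,1,0} = 2
G(12) = mex{2,1,0} = 3
G(13) = mex{2,1,1} = 0
P-positions are exactly the n with G(n) = 0.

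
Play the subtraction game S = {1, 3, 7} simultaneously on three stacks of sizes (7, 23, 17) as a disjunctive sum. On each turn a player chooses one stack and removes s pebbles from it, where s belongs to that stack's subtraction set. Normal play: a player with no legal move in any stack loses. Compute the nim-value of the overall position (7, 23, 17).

All stacks use S = {1, 3, 7}:
n :  0  1  2  3  4  5  6  7  8  9 10 11 12 13 14 15 16 17 18 19 20 21 22 23
G :  0  1  0  1  0  1  0  1  0  1  0  1  0  1  0  1  0  1  0  1  0  1  0  1
Stack A: G(7) = 1.
Stack B: G(23) = 1.
Stack C: G(17) = 1.
Combined Grundy value = 1 ⊕ 1 ⊕ 1 = 1.

1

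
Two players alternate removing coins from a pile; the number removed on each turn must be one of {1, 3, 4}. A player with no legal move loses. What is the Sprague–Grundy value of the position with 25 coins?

G(0) = 0
G(1) = mex{0} = 1
G(2) = mex{1} = 0
G(3) = mex{0,0} = 1
G(4) = mex{1,1,0} = 2
G(5) = mex{2,0,1} = 3
G(6) = mex{3,1,0} = 2
G(7) = mex{2,2,1} = 0
G(8) = mex{0,3,2} = 1
G(9) = mex{1,2,3} = 0
G(10) = mex{0,0,2} = 1
G(11) = mex{1,1,0} = 2
G(12) = mex{2,0,1} = 3
G(13) = mex{3,1,0} = 2
G(14) = mex{2,2,1} = 0
G(15) = mex{0,3,2} = 1
G(16) = mex{1,2,3} = 0
G(17) = mex{0,0,2} = 1
G(18) = mex{1,1,0} = 2
G(19) = mex{2,0,1} = 3
G(20) = mex{3,1,0} = 2
G(21) = mex{2,2,1} = 0
G(22) = mex{0,3,2} = 1
G(23) = mex{1,2,3} = 0
G(24) = mex{0,0,2} = 1
G(25) = mex{1,1,0} = 2

2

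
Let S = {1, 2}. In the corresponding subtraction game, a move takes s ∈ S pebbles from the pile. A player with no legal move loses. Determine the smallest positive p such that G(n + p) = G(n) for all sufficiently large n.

G(0) = 0
G(1) = mex{0} = 1
G(2) = mex{1,0} = 2
G(3) = mex{2,1} = 0
G(4) = mex{0,2} = 1
G(5) = mex{1,0} = 2
G(6) = mex{2,1} = 0
G(7) = mex{0,2} = 1
G(8) = mex{1,0} = 2
G(9) = mex{2,1} = 0
G(10) = mex{0,2} = 1
G(11) = mex{1,0} = 2
G(12) = mex{2,1} = 0
G(13) = mex{0,2} = 1
G(14) = mex{1,0} = 2
G(n+3) = G(n) holds for n = 0,…,1 (a full window of length max(S) = 2), so the sequence is purely periodic with period 3.

3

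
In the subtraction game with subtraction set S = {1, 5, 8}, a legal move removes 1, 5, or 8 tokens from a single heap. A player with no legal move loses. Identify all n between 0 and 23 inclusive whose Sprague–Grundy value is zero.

G(0) = 0
G(1) = mex{0} = 1
G(2) = mex{1} = 0
G(3) = mex{0} = 1
G(4) = mex{1} = 0
G(5) = mex{0,0} = 1
G(6) = mex{1,1} = 0
G(7) = mex{0,0} = 1
G(8) = mex{1,1,0} = 2
G(9) = mex{2,0,1} = 3
G(10) = mex{3,1,0} = 2
G(11) = mex{2,0,1} = 3
G(12) = mex{3,1,0} = 2
G(13) = mex{2,2,1} = 0
G(14) = mex{0,3,0} = 1
G(15) = mex{1,2,1} = 0
G(16) = mex{0,3,2} = 1
G(17) = mex{1,2,3} = 0
G(18) = mex{0,0,2} = 1
G(19) = mex{1,1,3} = 0
G(20) = mex{0,0,2} = 1
G(21) = mex{1,1,0} = 2
G(22) = mex{2,0,1} = 3
G(23) = mex{3,1,0} = 2
P-positions are exactly the n with G(n) = 0.

0, 2, 4, 6, 13, 15, 17, 19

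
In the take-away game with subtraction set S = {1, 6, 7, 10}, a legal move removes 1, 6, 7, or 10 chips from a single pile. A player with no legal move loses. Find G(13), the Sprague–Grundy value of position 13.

G(0) = 0
G(1) = mex{0} = 1
G(2) = mex{1} = 0
G(3) = mex{0} = 1
G(4) = mex{1} = 0
G(5) = mex{0} = 1
G(6) = mex{1,0} = 2
G(7) = mex{2,1,0} = 3
G(8) = mex{3,0,1} = 2
G(9) = mex{2,1,0} = 3
G(10) = mex{3,0,1,0} = 2
G(11) = mex{2,1,0,1} = 3
G(12) = mex{3,2,1,0} = 4
G(13) = mex{4,3,2,1} = 0

0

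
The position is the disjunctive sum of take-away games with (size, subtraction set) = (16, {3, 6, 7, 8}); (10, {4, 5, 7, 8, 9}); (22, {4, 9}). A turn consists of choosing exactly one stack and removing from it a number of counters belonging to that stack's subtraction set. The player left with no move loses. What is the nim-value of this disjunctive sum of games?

Stack A, S = {3, 6, 7, 8}:
n :  0  1  2  3  4  5  6  7  8  9 10 11 12 13 14 15 16
G :  0  0  0  1  1  1  2  2  2  3  3  0  0  0  1  1  1
G_A(16) = 1.
Stack B, S = {4, 5, 7, 8, 9}:
n :  0  1  2  3  4  5  6  7  8  9 10
G :  0  0  0  0  1  1  1  1  2  2  2
G_B(10) = 2.
Stack C, S = {4, 9}:
G(0) = 0
G(1) = mex{} = 0
G(2) = mex{} = 0
G(3) = mex{} = 0
G(4) = mex{0} = 1
G(5) = mex{0} = 1
G(6) = mex{0} = 1
G(7) = mex{0} = 1
G(8) = mex{1} = 0
G(9) = mex{1,0} = 2
G(10) = mex{1,0} = 2
G(11) = mex{1,0} = 2
G(12) = mex{0,0} = 1
G(13) = mex{2,1} = 0
G(14) = mex{2,1} = 0
G(15) = mex{2,1} = 0
G(16) = mex{1,1} = 0
G(17) = mex{0,0} = 1
G(18) = mex{0,2} = 1
G(19) = mex{0,2} = 1
G(20) = mex{0,2} = 1
G(21) = mex{1,1} = 0
G(22) = mex{1,0} = 2
G_C(22) = 2.
Combined Grundy value = 1 ⊕ 2 ⊕ 2 = 1.

1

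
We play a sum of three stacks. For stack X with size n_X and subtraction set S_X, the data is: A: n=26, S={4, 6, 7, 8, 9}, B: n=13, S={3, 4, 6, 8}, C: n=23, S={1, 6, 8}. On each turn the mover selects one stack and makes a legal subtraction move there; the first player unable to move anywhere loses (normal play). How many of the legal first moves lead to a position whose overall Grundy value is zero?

0

Stack A, S = {4, 6, 7, 8, 9}:
G(0) = 0
G(1) = mex{} = 0
G(2) = mex{} = 0
G(3) = mex{} = 0
G(4) = mex{0} = 1
G(5) = mex{0} = 1
G(6) = mex{0,0} = 1
G(7) = mex{0,0,0} = 1
G(8) = mex{1,0,0,0} = 2
G(9) = mex{1,0,0,0,0} = 2
G(10) = mex{1,1,0,0,0} = 2
G(11) = mex{1,1,1,0,0} = 2
G(12) = mex{2,1,1,1,0} = 3
G(13) = mex{2,1,1,1,1} = 0
G(14) = mex{2,2,1,1,1} = 0
G(15) = mex{2,2,2,1,1} = 0
G(16) = mex{3,2,2,2,1} = 0
G(17) = mex{0,2,2,2,2} = 1
G(18) = mex{0,3,2,2,2} = 1
G(19) = mex{0,0,3,2,2} = 1
G(20) = mex{0,0,0,3,2} = 1
G(21) = mex{1,0,0,0,3} = 2
G(22) = mex{1,0,0,0,0} = 2
G(23) = mex{1,1,0,0,0} = 2
G(24) = mex{1,1,1,0,0} = 2
G(25) = mex{2,1,1,1,0} = 3
G(26) = mex{2,1,1,1,1} = 0
G_A(26) = 0.
Stack B, S = {3, 4, 6, 8}:
G(0) = 0
G(1) = mex{} = 0
G(2) = mex{} = 0
G(3) = mex{0} = 1
G(4) = mex{0,0} = 1
G(5) = mex{0,0} = 1
G(6) = mex{1,0,0} = 2
G(7) = mex{1,1,0} = 2
G(8) = mex{1,1,0,0} = 2
G(9) = mex{2,1,1,0} = 3
G(10) = mex{2,2,1,0} = 3
G(11) = mex{2,2,1,1} = 0
G(12) = mex{3,2,2,1} = 0
G(13) = mex{3,3,2,1} = 0
G_B(13) = 0.
Stack C, S = {1, 6, 8}:
n :  0  1  2  3  4  5  6  7  8  9 10 11 12 13 14 15 16 17 18 19 20 21 22 23
G :  0  1  0  1  0  1  2  0  1  0  1  0  1  2  0  1  0  1  0  1  2  0  1  0
G_C(23) = 0.
Combined Grundy value = 0 ⊕ 0 ⊕ 0 = 0.
A winning move leaves total XOR = 0, i.e. changes one component's Grundy value g to g ⊕ X where X is the current total.
Stack A: target g' = 0⊕0 = 0, but every legal move changes the Grundy value (mex property), so 0 moves.
Stack B: target g' = 0⊕0 = 0, but every legal move changes the Grundy value (mex property), so 0 moves.
Stack C: target g' = 0⊕0 = 0, but every legal move changes the Grundy value (mex property), so 0 moves.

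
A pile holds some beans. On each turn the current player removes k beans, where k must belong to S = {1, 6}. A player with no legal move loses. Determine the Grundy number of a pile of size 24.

1

G(0) = 0
G(1) = mex{0} = 1
G(2) = mex{1} = 0
G(3) = mex{0} = 1
G(4) = mex{1} = 0
G(5) = mex{0} = 1
G(6) = mex{1,0} = 2
G(7) = mex{2,1} = 0
G(8) = mex{0,0} = 1
G(9) = mex{1,1} = 0
G(10) = mex{0,0} = 1
G(11) = mex{1,1} = 0
G(12) = mex{0,2} = 1
G(13) = mex{1,0} = 2
G(14) = mex{2,1} = 0
G(15) = mex{0,0} = 1
G(16) = mex{1,1} = 0
G(17) = mex{0,0} = 1
G(18) = mex{1,1} = 0
G(19) = mex{0,2} = 1
G(20) = mex{1,0} = 2
G(21) = mex{2,1} = 0
G(22) = mex{0,0} = 1
G(23) = mex{1,1} = 0
G(24) = mex{0,0} = 1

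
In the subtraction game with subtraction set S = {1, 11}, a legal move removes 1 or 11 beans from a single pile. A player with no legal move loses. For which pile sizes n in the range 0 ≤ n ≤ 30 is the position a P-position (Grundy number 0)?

0, 2, 4, 6, 8, 10, 12, 14, 16, 18, 20, 22, 24, 26, 28, 30

n :  0  1  2  3  4  5  6  7  8  9 10 11 12 13 14 15 16 17 18 19 20 21 22 23 24 25 26 27 28 29 30
G :  0  1  0  1  0  1  0  1  0  1  0  1  0  1  0  1  0  1  0  1  0  1  0  1  0  1  0  1  0  1  0
P-positions are exactly the n with G(n) = 0.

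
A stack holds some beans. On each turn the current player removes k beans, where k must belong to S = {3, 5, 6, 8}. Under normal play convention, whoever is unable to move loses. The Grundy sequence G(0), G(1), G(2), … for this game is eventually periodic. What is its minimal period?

11

n :  0  1  2  3  4  5  6  7  8  9 10 11 12 13 14 15 16 17 18 19 20 21 22 23
G :  0  0  0  1  1  1  2  2  2  3  3  0  0  0  1  1  1  2  2  2  3  3  0  0
G(n+11) = G(n) holds for n = 0,…,7 (a full window of length max(S) = 8), so the sequence is purely periodic with period 11.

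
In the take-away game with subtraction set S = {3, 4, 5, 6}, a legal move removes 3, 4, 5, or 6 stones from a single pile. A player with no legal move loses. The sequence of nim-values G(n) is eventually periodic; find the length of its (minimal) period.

9

n :  0  1  2  3  4  5  6  7  8  9 10 11 12 13 14 15 16 17 18 19
G :  0  0  0  1  1  1  2  2  2  0  0  0  1  1  1  2  2  2  0  0
G(n+9) = G(n) holds for n = 0,…,5 (a full window of length max(S) = 6), so the sequence is purely periodic with period 9.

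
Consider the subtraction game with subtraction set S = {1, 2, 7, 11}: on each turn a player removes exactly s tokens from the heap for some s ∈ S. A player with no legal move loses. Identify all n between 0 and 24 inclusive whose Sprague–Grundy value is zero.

0, 3, 6, 9, 12, 15, 18, 21, 24

G(0) = 0
G(1) = mex{0} = 1
G(2) = mex{1,0} = 2
G(3) = mex{2,1} = 0
G(4) = mex{0,2} = 1
G(5) = mex{1,0} = 2
G(6) = mex{2,1} = 0
G(7) = mex{0,2,0} = 1
G(8) = mex{1,0,1} = 2
G(9) = mex{2,1,2} = 0
G(10) = mex{0,2,0} = 1
G(11) = mex{1,0,1,0} = 2
G(12) = mex{2,1,2,1} = 0
G(13) = mex{0,2,0,2} = 1
G(14) = mex{1,0,1,0} = 2
G(15) = mex{2,1,2,1} = 0
G(16) = mex{0,2,0,2} = 1
G(17) = mex{1,0,1,0} = 2
G(18) = mex{2,1,2,1} = 0
G(19) = mex{0,2,0,2} = 1
G(20) = mex{1,0,1,0} = 2
G(21) = mex{2,1,2,1} = 0
G(22) = mex{0,2,0,2} = 1
G(23) = mex{1,0,1,0} = 2
G(24) = mex{2,1,2,1} = 0
P-positions are exactly the n with G(n) = 0.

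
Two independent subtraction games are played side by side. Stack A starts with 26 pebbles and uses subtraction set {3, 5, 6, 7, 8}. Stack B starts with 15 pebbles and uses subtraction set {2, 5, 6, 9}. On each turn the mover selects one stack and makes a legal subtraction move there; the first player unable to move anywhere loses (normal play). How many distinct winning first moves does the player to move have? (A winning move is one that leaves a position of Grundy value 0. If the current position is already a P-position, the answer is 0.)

4

Stack A, S = {3, 5, 6, 7, 8}:
G(0) = 0
G(1) = mex{} = 0
G(2) = mex{} = 0
G(3) = mex{0} = 1
G(4) = mex{0} = 1
G(5) = mex{0,0} = 1
G(6) = mex{1,0,0} = 2
G(7) = mex{1,0,0,0} = 2
G(8) = mex{1,1,0,0,0} = 2
G(9) = mex{2,1,1,0,0} = 3
G(10) = mex{2,1,1,1,0} = 3
G(11) = mex{2,2,1,1,1} = 0
G(12) = mex{3,2,2,1,1} = 0
G(13) = mex{3,2,2,2,1} = 0
G(14) = mex{0,3,2,2,2} = 1
G(15) = mex{0,3,3,2,2} = 1
G(16) = mex{0,0,3,3,2} = 1
G(17) = mex{1,0,0,3,3} = 2
G(18) = mex{1,0,0,0,3} = 2
G(19) = mex{1,1,0,0,0} = 2
G(20) = mex{2,1,1,0,0} = 3
G(21) = mex{2,1,1,1,0} = 3
G(22) = mex{2,2,1,1,1} = 0
G(23) = mex{3,2,2,1,1} = 0
G(24) = mex{3,2,2,2,1} = 0
G(25) = mex{0,3,2,2,2} = 1
G(26) = mex{0,3,3,2,2} = 1
G_A(26) = 1.
Stack B, S = {2, 5, 6, 9}:
n :  0  1  2  3  4  5  6  7  8  9 10 11 12 13 14 15
G :  0  0  1  1  0  2  1  3  0  2  1  0  0  1  1  0
G_B(15) = 0.
Combined Grundy value = 1 ⊕ 0 = 1.
A winning move leaves total XOR = 0, i.e. changes one component's Grundy value g to g ⊕ X where X is the current total.
Stack A: need g' = 1⊕1 = 0. Options: 26−3→G=0, 26−5→G=3, 26−6→G=3, 26−7→G=2, 26−8→G=2. Hits: 1.
Stack B: need g' = 0⊕1 = 1. Options: 15−2→G=1, 15−5→G=1, 15−6→G=2, 15−9→G=1. Hits: 3.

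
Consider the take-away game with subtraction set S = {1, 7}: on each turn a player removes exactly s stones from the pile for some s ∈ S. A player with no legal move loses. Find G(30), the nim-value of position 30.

G(0) = 0
G(1) = mex{0} = 1
G(2) = mex{1} = 0
G(3) = mex{0} = 1
G(4) = mex{1} = 0
G(5) = mex{0} = 1
G(6) = mex{1} = 0
G(7) = mex{0,0} = 1
G(8) = mex{1,1} = 0
G(9) = mex{0,0} = 1
G(10) = mex{1,1} = 0
G(11) = mex{0,0} = 1
G(12) = mex{1,1} = 0
G(13) = mex{0,0} = 1
G(14) = mex{1,1} = 0
G(15) = mex{0,0} = 1
G(16) = mex{1,1} = 0
G(17) = mex{0,0} = 1
G(18) = mex{1,1} = 0
G(19) = mex{0,0} = 1
G(20) = mex{1,1} = 0
G(21) = mex{0,0} = 1
G(22) = mex{1,1} = 0
G(23) = mex{0,0} = 1
G(24) = mex{1,1} = 0
G(25) = mex{0,0} = 1
G(26) = mex{1,1} = 0
G(27) = mex{0,0} = 1
G(28) = mex{1,1} = 0
G(29) = mex{0,0} = 1
G(30) = mex{1,1} = 0

0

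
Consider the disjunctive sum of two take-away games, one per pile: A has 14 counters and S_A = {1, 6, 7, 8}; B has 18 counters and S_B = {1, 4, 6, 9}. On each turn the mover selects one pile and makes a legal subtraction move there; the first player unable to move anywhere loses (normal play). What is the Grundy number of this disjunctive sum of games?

0

Pile A, S = {1, 6, 7, 8}:
n :  0  1  2  3  4  5  6  7  8  9 10 11 12 13 14
G :  0  1  0  1  0  1  2  3  2  3  2  3  4  0  1
G_A(14) = 1.
Pile B, S = {1, 4, 6, 9}:
G(0) = 0
G(1) = mex{0} = 1
G(2) = mex{1} = 0
G(3) = mex{0} = 1
G(4) = mex{1,0} = 2
G(5) = mex{2,1} = 0
G(6) = mex{0,0,0} = 1
G(7) = mex{1,1,1} = 0
G(8) = mex{0,2,0} = 1
G(9) = mex{1,0,1,0} = 2
G(10) = mex{2,1,2,1} = 0
G(11) = mex{0,0,0,0} = 1
G(12) = mex{1,1,1,1} = 0
G(13) = mex{0,2,0,2} = 1
G(14) = mex{1,0,1,0} = 2
G(15) = mex{2,1,2,1} = 0
G(16) = mex{0,0,0,0} = 1
G(17) = mex{1,1,1,1} = 0
G(18) = mex{0,2,0,2} = 1
G_B(18) = 1.
Combined Grundy value = 1 ⊕ 1 = 0.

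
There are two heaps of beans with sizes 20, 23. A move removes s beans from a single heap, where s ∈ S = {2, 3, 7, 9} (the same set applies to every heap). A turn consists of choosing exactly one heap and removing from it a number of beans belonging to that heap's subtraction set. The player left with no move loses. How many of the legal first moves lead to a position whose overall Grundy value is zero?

4

All heaps use S = {2, 3, 7, 9}:
G(0) = 0
G(1) = mex{} = 0
G(2) = mex{0} = 1
G(3) = mex{0,0} = 1
G(4) = mex{1,0} = 2
G(5) = mex{1,1} = 0
G(6) = mex{2,1} = 0
G(7) = mex{0,2,0} = 1
G(8) = mex{0,0,0} = 1
G(9) = mex{1,0,1,0} = 2
G(10) = mex{1,1,1,0} = 2
G(11) = mex{2,1,2,1} = 0
G(12) = mex{2,2,0,1} = 3
G(13) = mex{0,2,0,2} = 1
G(14) = mex{3,0,1,0} = 2
G(15) = mex{1,3,1,0} = 2
G(16) = mex{2,1,2,1} = 0
G(17) = mex{2,2,2,1} = 0
G(18) = mex{0,2,0,2} = 1
G(19) = mex{0,0,3,2} = 1
G(20) = mex{1,0,1,0} = 2
G(21) = mex{1,1,2,3} = 0
G(22) = mex{2,1,2,1} = 0
G(23) = mex{0,2,0,2} = 1
Heap A: G(20) = 2.
Heap B: G(23) = 1.
Combined Grundy value = 2 ⊕ 1 = 3.
A winning move leaves total XOR = 0, i.e. changes one component's Grundy value g to g ⊕ X where X is the current total.
Heap A: need g' = 2⊕3 = 1. Options: 20−2→G=1, 20−3→G=0, 20−7→G=1, 20−9→G=0. Hits: 2.
Heap B: need g' = 1⊕3 = 2. Options: 23−2→G=0, 23−3→G=2, 23−7→G=0, 23−9→G=2. Hits: 2.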